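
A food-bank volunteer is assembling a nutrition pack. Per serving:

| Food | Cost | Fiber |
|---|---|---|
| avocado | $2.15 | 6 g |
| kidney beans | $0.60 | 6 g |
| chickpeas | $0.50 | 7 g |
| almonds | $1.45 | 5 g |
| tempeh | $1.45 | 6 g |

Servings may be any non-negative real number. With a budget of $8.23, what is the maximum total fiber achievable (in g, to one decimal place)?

115.2 g

Fiber per dollar: chickpeas 14, kidney beans 10, tempeh 4.138, almonds 3.448, avocado 2.791.
With no serving limits, spend the whole cost allowance on chickpeas: $8.23 / $0.50 × 7 g = 115.2 g.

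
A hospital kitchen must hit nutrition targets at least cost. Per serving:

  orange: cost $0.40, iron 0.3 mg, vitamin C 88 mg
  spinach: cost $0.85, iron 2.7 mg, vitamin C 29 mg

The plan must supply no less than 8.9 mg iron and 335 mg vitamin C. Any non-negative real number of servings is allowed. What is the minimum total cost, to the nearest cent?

Two binding constraints pin down two serving amounts, so the optimal mix uses at most two foods. The candidates are each food alone (scaled to the tighter of iron/vitamin C) and each pair with both constraints tight.
orange only: max(8.9/0.3, 335/88) = 29.67 servings → $11.87.
spinach only: max(8.9/2.7, 335/29) = 11.55 servings → $9.82.
orange + spinach with both tight: 2.824 servings and 2.983 servings → $3.66.
So the least-cost plan costs $3.66.

$3.66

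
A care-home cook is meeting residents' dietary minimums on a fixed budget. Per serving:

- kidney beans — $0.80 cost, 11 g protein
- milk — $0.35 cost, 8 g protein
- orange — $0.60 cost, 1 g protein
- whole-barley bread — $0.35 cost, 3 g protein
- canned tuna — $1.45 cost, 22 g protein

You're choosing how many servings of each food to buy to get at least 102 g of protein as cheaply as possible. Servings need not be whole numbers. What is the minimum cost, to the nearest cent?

Cost per g of protein: milk $0.0437, canned tuna $0.0659, kidney beans $0.0727, whole-barley bread $0.1167, orange $0.6000.
With no serving limits, use only milk: 102 g / 8 g = 12.75 servings × $0.35 = $4.46.

$4.46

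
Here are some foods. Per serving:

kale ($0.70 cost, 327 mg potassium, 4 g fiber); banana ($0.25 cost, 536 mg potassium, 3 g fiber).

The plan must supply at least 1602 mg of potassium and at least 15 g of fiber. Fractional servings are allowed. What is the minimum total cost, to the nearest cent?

For a min-cost LP with two ≥-constraints, a basic feasible solution has at most two positive variables.
kale only: max(1602/327, 15/4) = 4.899 servings → $3.43.
banana only: max(1602/536, 15/3) = 5 servings → $1.25.
kale + banana with both tight: 2.781 servings and 1.292 servings → $2.27.
So the least-cost plan costs $1.25.

$1.25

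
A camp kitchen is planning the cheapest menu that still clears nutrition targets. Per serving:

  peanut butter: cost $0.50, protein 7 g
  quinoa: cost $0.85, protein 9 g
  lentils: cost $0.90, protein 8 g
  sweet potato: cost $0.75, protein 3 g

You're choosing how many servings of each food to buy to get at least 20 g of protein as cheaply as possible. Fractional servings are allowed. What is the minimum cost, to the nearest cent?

Cost per g of protein: peanut butter $0.0714, quinoa $0.0944, lentils $0.1125, sweet potato $0.2500.
With no serving limits, use only peanut butter: 20 g / 7 g = 2.857 servings × $0.50 = $1.43.

$1.43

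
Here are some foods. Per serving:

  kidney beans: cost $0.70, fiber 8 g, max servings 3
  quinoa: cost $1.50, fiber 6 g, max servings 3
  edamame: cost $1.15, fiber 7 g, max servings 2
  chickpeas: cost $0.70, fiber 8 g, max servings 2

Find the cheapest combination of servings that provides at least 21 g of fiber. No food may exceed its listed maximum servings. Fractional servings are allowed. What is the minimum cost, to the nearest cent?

$1.84

Cost per g of fiber: kidney beans $0.0875, chickpeas $0.0875, edamame $0.1643, quinoa $0.2500.
Take 2.625 servings of kidney beans: +21.0 g fiber for $1.84 (total $1.84, still need 0.0 g).
Greedy by cheapest-per-g is optimal for a single linear constraint, so the minimum cost is $1.84.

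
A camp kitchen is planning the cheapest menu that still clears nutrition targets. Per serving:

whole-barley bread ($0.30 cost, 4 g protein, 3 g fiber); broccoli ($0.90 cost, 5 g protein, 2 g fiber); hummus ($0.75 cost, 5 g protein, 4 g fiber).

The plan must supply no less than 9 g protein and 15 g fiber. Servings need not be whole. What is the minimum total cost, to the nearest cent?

$1.50

A basic optimal solution has at most two foods positive. Try each food alone and each pair with both targets met exactly.
whole-barley bread only: max(9/4, 15/3) = 5 servings → $1.50.
broccoli only: max(9/5, 15/2) = 7.5 servings → $6.75.
hummus only: max(9/5, 15/4) = 3.75 servings → $2.81.
whole-barley bread + broccoli: intersection lies outside the first quadrant.
whole-barley bread + hummus: intersection lies outside the first quadrant.
broccoli + hummus: the both-tight solution has a negative serving — not a feasible corner.
Cheapest feasible corner: $1.50.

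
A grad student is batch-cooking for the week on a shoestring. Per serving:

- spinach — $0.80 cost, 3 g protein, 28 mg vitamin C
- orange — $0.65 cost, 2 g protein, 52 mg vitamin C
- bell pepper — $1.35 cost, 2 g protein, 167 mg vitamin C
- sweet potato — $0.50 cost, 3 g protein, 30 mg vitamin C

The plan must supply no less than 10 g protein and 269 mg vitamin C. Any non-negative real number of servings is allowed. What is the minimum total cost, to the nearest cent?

$2.84

A basic optimal solution has at most two foods positive. Try each food alone and each pair with both targets met exactly.
spinach only: max(10/3, 269/28) = 9.607 servings → $7.69.
orange only: max(10/2, 269/52) = 5.173 servings → $3.36.
bell pepper only: max(10/2, 269/167) = 5 servings → $6.75.
sweet potato only: max(10/3, 269/30) = 8.967 servings → $4.48.
spinach + orange: intersection lies outside the first quadrant.
spinach + bell pepper with both tight: 2.544 servings and 1.184 servings → $3.63.
spinach + sweet potato: the both-tight solution has a negative serving — not a feasible corner.
orange + bell pepper with both tight: 4.922 servings and 0.07826 servings → $3.30.
orange + sweet potato: intersection lies outside the first quadrant.
bell pepper + sweet potato with both tight: 1.15 servings and 2.567 servings → $2.84.
The minimum over all feasible corners is $2.84.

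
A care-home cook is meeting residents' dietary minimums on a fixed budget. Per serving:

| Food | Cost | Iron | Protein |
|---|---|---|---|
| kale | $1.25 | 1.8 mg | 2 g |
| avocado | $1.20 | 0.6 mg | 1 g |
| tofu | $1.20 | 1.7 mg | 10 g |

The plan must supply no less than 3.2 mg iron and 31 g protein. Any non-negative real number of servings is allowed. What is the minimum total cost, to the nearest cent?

kale only: max(3.2/1.8, 31/2) = 15.5 servings → $19.38.
avocado only: max(3.2/0.6, 31/1) = 31 servings → $37.20.
tofu only: max(3.2/1.7, 31/10) = 3.1 servings → $3.72.
kale + avocado: intersection lies outside the first quadrant.
kale + tofu: the both-tight solution has a negative serving — not a feasible corner.
avocado + tofu with both targets exact would need a negative amount; discard.
Cheapest feasible corner: $3.72.

$3.72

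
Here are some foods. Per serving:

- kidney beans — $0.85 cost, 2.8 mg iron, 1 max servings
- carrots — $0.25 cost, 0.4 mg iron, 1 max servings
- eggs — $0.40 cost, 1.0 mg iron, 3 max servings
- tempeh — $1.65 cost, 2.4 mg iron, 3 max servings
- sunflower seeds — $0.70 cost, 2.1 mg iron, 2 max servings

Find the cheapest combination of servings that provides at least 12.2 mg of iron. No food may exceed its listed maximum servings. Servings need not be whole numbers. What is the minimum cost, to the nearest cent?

Cost per mg of iron: kidney beans $0.3036, sunflower seeds $0.3333, eggs $0.4000, carrots $0.6250, tempeh $0.6875.
Take 1 serving of kidney beans: +2.8 mg iron for $0.85 (total $0.85, still need 9.4 mg).
Take 2 servings of sunflower seeds: +4.2 mg iron for $1.40 (total $2.25, still need 5.2 mg).
Take 3 servings of eggs: +3.0 mg iron for $1.20 (total $3.45, still need 2.2 mg).
Take 1 serving of carrots: +0.4 mg iron for $0.25 (total $3.70, still need 1.8 mg).
Take 0.75 servings of tempeh: +1.8 mg iron for $1.24 (total $4.94, still need 0.0 mg).
Filling from the cheapest source first is optimal under one linear minimum: $4.94.

$4.94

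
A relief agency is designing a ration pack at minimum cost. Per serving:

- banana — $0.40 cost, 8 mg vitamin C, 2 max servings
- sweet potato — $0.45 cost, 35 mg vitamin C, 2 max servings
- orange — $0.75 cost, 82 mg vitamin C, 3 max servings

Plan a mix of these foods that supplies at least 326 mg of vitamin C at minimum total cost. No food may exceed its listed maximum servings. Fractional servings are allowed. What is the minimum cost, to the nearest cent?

$3.65

Cost per mg of vitamin C: orange $0.0091, sweet potato $0.0129, banana $0.0500.
Take 3 servings of orange: +246.0 mg vitamin C for $2.25 (total $2.25, still need 80.0 mg).
Take 2 servings of sweet potato: +70.0 mg vitamin C for $0.90 (total $3.15, still need 10.0 mg).
Take 1.25 servings of banana: +10.0 mg vitamin C for $0.50 (total $3.65, still need 0.0 mg).
Filling from the cheapest source first is optimal under one linear minimum: $3.65.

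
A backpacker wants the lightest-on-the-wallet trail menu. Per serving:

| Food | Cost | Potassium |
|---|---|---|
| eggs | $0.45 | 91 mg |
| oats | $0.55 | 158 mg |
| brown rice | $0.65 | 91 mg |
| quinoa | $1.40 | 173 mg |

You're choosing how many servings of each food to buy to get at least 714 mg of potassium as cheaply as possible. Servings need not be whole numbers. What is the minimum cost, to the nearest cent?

$2.49

Cost per mg of potassium: oats $0.0035, eggs $0.0049, brown rice $0.0071, quinoa $0.0081.
With no serving limits, use only oats: 714 mg / 158 mg = 4.519 servings × $0.55 = $2.49.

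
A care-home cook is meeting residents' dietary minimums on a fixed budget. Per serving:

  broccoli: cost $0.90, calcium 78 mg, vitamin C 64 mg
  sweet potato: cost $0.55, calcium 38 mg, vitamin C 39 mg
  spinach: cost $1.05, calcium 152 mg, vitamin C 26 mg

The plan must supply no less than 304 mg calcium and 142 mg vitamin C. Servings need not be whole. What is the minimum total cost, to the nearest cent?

Check every corner: each single food scaled to meet both minima, and each pair solved so both constraints bind.
broccoli only: max(304/78, 142/64) = 3.897 servings → $3.51.
sweet potato only: max(304/38, 142/39) = 8 servings → $4.40.
spinach only: max(304/152, 142/26) = 5.462 servings → $5.73.
broccoli + sweet potato: the both-tight solution has a negative serving — not a feasible corner.
broccoli + spinach with both tight: 1.777 servings and 1.088 servings → $2.74.
sweet potato + spinach with both tight: 2.769 servings and 1.308 servings → $2.90.
Cheapest feasible corner: $2.74.

$2.74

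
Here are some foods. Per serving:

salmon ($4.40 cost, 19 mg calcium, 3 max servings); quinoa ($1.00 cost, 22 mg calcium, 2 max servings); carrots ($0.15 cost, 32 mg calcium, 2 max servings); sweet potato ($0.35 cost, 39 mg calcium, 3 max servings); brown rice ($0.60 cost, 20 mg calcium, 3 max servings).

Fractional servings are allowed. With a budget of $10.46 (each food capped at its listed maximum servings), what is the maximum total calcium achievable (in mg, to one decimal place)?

Calcium per dollar: carrots 213.3, sweet potato 111.4, brown rice 33.33, quinoa 22, salmon 4.318.
Take 2 servings of carrots: spends $0.30, +64.0 mg calcium (running total 64.0 mg).
Take 3 servings of sweet potato: spends $1.05, +117.0 mg calcium (running total 181.0 mg).
Take 3 servings of brown rice: spends $1.80, +60.0 mg calcium (running total 241.0 mg).
Take 2 servings of quinoa: spends $2.00, +44.0 mg calcium (running total 285.0 mg).
Take 1.207 servings of salmon: spends $5.31, +22.9 mg calcium (running total 307.9 mg).
Greedy by best ratio exhausts the cost allowance optimally: 307.9 mg.

307.9 mg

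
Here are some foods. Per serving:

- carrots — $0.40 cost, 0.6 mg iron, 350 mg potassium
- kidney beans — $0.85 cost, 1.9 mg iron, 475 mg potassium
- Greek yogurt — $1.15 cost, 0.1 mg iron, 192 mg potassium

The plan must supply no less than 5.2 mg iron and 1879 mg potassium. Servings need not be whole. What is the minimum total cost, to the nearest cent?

$2.71

Two binding constraints pin down two serving amounts, so the optimal mix uses at most two foods. The candidates are each food alone (scaled to the tighter of iron/potassium) and each pair with both constraints tight.
carrots only: max(5.2/0.6, 1879/350) = 8.667 servings → $3.47.
kidney beans only: max(5.2/1.9, 1879/475) = 3.956 servings → $3.36.
Greek yogurt only: max(5.2/0.1, 1879/192) = 52 servings → $59.80.
carrots + kidney beans with both tight: 2.895 servings and 1.823 servings → $2.71.
carrots + Greek yogurt: the both-tight solution has a negative serving — not a feasible corner.
kidney beans + Greek yogurt with both tight: 2.554 servings and 3.467 servings → $6.16.
So the least-cost plan costs $2.71.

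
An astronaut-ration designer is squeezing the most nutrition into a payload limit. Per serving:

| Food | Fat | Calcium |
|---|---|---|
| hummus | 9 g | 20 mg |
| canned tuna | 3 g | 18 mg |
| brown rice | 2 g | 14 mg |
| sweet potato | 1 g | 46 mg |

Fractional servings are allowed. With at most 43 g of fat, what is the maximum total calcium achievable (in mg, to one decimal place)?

1978.0 mg

Calcium per g fat: sweet potato 46, brown rice 7, canned tuna 6, hummus 2.222.
With no serving limits, spend the whole fat allowance on sweet potato: 43 g / 1 g × 46 mg = 1978.0 mg.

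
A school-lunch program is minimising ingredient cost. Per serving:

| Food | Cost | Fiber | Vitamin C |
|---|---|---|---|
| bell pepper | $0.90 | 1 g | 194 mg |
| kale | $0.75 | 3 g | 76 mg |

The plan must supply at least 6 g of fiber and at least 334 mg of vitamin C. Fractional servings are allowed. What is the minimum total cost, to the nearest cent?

$2.20

A basic optimal solution has at most two foods positive. Try each food alone and each pair with both targets met exactly.
bell pepper only: max(6/1, 334/194) = 6 servings → $5.40.
kale only: max(6/3, 334/76) = 4.395 servings → $3.30.
bell pepper + kale with both tight: 1.079 servings and 1.64 servings → $2.20.
The minimum over all feasible corners is $2.20.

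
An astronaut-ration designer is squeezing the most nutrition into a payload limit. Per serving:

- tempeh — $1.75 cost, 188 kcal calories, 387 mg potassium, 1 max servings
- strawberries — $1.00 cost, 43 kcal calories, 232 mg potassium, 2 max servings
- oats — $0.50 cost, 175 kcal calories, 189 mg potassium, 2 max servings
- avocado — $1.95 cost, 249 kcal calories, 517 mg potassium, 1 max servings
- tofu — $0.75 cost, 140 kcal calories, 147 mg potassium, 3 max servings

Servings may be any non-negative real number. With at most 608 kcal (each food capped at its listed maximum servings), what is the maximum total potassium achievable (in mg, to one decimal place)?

1459.8 mg

Potassium per kcal: strawberries 5.395, avocado 2.076, tempeh 2.059, oats 1.08, tofu 1.05.
Take 2 servings of strawberries: uses 86 kcal, +464.0 mg potassium (running total 464.0 mg).
Take 1 serving of avocado: uses 249 kcal, +517.0 mg potassium (running total 981.0 mg).
Take 1 serving of tempeh: uses 188 kcal, +387.0 mg potassium (running total 1368.0 mg).
Take 0.4857 servings of oats: uses 85 kcal, +91.8 mg potassium (running total 1459.8 mg).
Filling greedily by potassium-per-kcal is optimal for one linear limit, giving 1459.8 mg.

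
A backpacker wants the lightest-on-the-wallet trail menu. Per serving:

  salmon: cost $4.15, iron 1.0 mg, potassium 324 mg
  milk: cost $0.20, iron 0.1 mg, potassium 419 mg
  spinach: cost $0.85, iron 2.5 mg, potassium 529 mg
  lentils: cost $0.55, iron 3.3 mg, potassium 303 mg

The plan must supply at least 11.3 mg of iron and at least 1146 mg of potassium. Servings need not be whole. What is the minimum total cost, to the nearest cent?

An LP optimum is at a vertex; with two nutrient constraints at most two foods are used. Check each candidate.
salmon only: max(11.3/1.0, 1146/324) = 11.3 servings → $46.90.
milk only: max(11.3/0.1, 1146/419) = 113 servings → $22.60.
spinach only: max(11.3/2.5, 1146/529) = 4.52 servings → $3.84.
lentils only: max(11.3/3.3, 1146/303) = 3.782 servings → $2.08.
salmon + milk: intersection lies outside the first quadrant.
salmon + spinach: intersection lies outside the first quadrant.
salmon + lentils with both tight: 0.4671 servings and 3.283 servings → $3.74.
milk + spinach: the both-tight solution has a negative serving — not a feasible corner.
milk + lentils with both tight: 0.2646 servings and 3.416 servings → $1.93.
spinach + lentils with both tight: 0.3622 servings and 3.15 servings → $2.04.
So the least-cost plan costs $1.93.

$1.93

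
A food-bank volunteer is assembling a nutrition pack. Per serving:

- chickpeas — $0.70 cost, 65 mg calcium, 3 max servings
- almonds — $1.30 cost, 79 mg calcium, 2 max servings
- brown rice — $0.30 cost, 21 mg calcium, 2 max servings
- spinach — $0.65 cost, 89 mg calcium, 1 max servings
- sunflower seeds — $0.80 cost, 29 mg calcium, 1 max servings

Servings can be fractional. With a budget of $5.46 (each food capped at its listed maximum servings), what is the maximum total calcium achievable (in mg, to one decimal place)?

454.2 mg

Calcium per dollar: spinach 136.9, chickpeas 92.86, brown rice 70, almonds 60.77, sunflower seeds 36.25.
Take 1 serving of spinach: spends $0.65, +89.0 mg calcium (running total 89.0 mg).
Take 3 servings of chickpeas: spends $2.10, +195.0 mg calcium (running total 284.0 mg).
Take 2 servings of brown rice: spends $0.60, +42.0 mg calcium (running total 326.0 mg).
Take 1.623 servings of almonds: spends $2.11, +128.2 mg calcium (running total 454.2 mg).
Filling greedily by calcium-per-dollar is optimal for one linear limit, giving 454.2 mg.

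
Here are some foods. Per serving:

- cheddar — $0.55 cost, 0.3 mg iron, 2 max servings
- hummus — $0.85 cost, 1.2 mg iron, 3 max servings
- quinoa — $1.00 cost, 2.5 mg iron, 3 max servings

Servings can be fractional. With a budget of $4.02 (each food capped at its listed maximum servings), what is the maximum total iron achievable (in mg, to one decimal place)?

Iron per dollar: quinoa 2.5, hummus 1.412, cheddar 0.5455.
Take 3 servings of quinoa: spends $3.00, +7.5 mg iron (running total 7.5 mg).
Take 1.2 servings of hummus: spends $1.02, +1.4 mg iron (running total 8.9 mg).
Greedy by best ratio exhausts the cost allowance optimally: 8.9 mg.

8.9 mg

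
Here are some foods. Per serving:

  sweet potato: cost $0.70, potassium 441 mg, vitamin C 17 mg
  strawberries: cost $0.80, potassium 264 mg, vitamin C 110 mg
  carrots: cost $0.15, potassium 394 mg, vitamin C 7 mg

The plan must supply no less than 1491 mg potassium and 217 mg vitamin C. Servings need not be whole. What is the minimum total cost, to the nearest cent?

Check every corner: each single food scaled to meet both minima, and each pair solved so both constraints bind.
sweet potato only: max(1491/441, 217/17) = 12.76 servings → $8.94.
strawberries only: max(1491/264, 217/110) = 5.648 servings → $4.52.
carrots only: max(1491/394, 217/7) = 31 servings → $4.65.
sweet potato + strawberries with both tight: 2.424 servings and 1.598 servings → $2.98.
sweet potato + carrots: intersection lies outside the first quadrant.
strawberries + carrots with both tight: 1.809 servings and 2.572 servings → $1.83.
So the least-cost plan costs $1.83.

$1.83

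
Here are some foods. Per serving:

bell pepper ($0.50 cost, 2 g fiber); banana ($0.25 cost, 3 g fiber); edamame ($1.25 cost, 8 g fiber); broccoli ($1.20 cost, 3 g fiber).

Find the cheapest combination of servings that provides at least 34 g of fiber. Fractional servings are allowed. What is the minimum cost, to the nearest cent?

$2.83

Cost per g of fiber: banana $0.0833, edamame $0.1562, bell pepper $0.2500, broccoli $0.4000.
With no serving limits, use only banana: 34 g / 3 g = 11.33 servings × $0.25 = $2.83.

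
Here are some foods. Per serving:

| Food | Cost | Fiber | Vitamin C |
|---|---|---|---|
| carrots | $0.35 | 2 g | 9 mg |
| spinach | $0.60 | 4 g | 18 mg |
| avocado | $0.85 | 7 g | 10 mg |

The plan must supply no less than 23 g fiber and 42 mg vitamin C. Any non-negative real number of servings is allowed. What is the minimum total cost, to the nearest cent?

This is a tiny linear program; its minimum lies at a vertex of the feasible set. List the vertices and price them.
carrots only: max(23/2, 42/9) = 11.5 servings → $4.03.
spinach only: max(23/4, 42/18) = 5.75 servings → $3.45.
avocado only: max(23/7, 42/10) = 4.2 servings → $3.57.
carrots + spinach (both tight): parallel constraints — no distinct corner.
carrots + avocado with both tight: 1.488 servings and 2.86 servings → $2.95.
spinach + avocado with both tight: 0.7442 servings and 2.86 servings → $2.88.
So the least-cost plan costs $2.88.

$2.88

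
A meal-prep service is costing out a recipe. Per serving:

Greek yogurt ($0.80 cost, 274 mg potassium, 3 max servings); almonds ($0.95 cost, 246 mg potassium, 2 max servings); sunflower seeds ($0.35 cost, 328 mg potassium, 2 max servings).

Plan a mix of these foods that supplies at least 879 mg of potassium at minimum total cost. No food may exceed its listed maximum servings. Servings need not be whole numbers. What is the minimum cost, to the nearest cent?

$1.35

Cost per mg of potassium: sunflower seeds $0.0011, Greek yogurt $0.0029, almonds $0.0039.
Take 2 servings of sunflower seeds: +656.0 mg potassium for $0.70 (total $0.70, still need 223.0 mg).
Take 0.8139 servings of Greek yogurt: +223.0 mg potassium for $0.65 (total $1.35, still need 0.0 mg).
Filling from the cheapest source first is optimal under one linear minimum: $1.35.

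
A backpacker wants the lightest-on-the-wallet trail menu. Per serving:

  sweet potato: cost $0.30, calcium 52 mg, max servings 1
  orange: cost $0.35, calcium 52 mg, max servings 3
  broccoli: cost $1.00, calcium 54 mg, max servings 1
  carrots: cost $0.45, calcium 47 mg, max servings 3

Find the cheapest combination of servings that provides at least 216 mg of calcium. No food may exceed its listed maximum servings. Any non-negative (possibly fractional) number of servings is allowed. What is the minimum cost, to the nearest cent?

Cost per mg of calcium: sweet potato $0.0058, orange $0.0067, carrots $0.0096, broccoli $0.0185.
Take 1 serving of sweet potato: +52.0 mg calcium for $0.30 (total $0.30, still need 164.0 mg).
Take 3 servings of orange: +156.0 mg calcium for $1.05 (total $1.35, still need 8.0 mg).
Take 0.1702 servings of carrots: +8.0 mg calcium for $0.08 (total $1.43, still need 0.0 mg).
Greedy by cheapest-per-mg is optimal for a single linear constraint, so the minimum cost is $1.43.

$1.43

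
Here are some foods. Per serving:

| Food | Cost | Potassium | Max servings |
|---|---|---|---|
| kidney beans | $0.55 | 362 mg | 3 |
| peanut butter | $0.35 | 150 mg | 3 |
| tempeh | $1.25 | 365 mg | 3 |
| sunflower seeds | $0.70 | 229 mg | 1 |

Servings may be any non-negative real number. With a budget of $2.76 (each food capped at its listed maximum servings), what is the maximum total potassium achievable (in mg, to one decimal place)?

Potassium per dollar: kidney beans 658.2, peanut butter 428.6, sunflower seeds 327.1, tempeh 292.
Take 3 servings of kidney beans: spends $1.65, +1086.0 mg potassium (running total 1086.0 mg).
Take 3 servings of peanut butter: spends $1.05, +450.0 mg potassium (running total 1536.0 mg).
Take 0.08571 servings of sunflower seeds: spends $0.06, +19.6 mg potassium (running total 1555.6 mg).
Filling greedily by potassium-per-dollar is optimal for one linear limit, giving 1555.6 mg.

1555.6 mg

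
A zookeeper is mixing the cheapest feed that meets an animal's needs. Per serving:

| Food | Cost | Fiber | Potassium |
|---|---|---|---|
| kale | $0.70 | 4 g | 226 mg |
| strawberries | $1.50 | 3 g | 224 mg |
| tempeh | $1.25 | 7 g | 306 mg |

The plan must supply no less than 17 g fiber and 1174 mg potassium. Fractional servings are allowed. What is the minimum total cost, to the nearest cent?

$3.64

This is a tiny linear program; its minimum lies at a vertex of the feasible set. List the vertices and price them.
kale only: max(17/4, 1174/226) = 5.195 servings → $3.64.
strawberries only: max(17/3, 1174/224) = 5.667 servings → $8.50.
tempeh only: max(17/7, 1174/306) = 3.837 servings → $4.80.
kale + strawberries with both tight: 1.312 servings and 3.917 servings → $6.79.
kale + tempeh: the both-tight solution has a negative serving — not a feasible corner.
strawberries + tempeh with both tight: 4.64 servings and 0.44 servings → $7.51.
So the least-cost plan costs $3.64.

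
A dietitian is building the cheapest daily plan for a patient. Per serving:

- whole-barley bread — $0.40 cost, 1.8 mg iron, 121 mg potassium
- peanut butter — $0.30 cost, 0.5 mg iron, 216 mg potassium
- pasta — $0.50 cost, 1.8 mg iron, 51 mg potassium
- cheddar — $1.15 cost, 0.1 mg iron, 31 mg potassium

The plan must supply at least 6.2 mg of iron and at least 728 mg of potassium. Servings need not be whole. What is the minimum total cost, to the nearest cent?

The cheapest plan sits at a corner of the feasible region — with two constraints it uses at most two foods.
whole-barley bread only: max(6.2/1.8, 728/121) = 6.017 servings → $2.41.
peanut butter only: max(6.2/0.5, 728/216) = 12.4 servings → $3.72.
pasta only: max(6.2/1.8, 728/51) = 14.27 servings → $7.14.
cheddar only: max(6.2/0.1, 728/31) = 62 servings → $71.30.
whole-barley bread + peanut butter with both tight: 2.97 servings and 1.706 servings → $1.70.
whole-barley bread + pasta with both targets exact would need a negative amount; discard.
whole-barley bread + cheddar with both tight: 2.732 servings and 12.82 servings → $15.84.
peanut butter + pasta with both tight: 2.737 servings and 2.684 servings → $2.16.
peanut butter + cheddar: intersection lies outside the first quadrant.
pasta + cheddar with both tight: 2.355 servings and 19.61 servings → $23.73.
So the least-cost plan costs $1.70.

$1.70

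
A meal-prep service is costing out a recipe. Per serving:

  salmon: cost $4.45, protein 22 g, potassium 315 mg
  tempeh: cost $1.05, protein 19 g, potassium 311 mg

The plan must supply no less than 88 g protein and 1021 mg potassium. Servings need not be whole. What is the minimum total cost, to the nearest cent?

salmon only: max(88/22, 1021/315) = 4 servings → $17.80.
tempeh only: max(88/19, 1021/311) = 4.632 servings → $4.86.
salmon + tempeh: intersection lies outside the first quadrant.
So the least-cost plan costs $4.86.

$4.86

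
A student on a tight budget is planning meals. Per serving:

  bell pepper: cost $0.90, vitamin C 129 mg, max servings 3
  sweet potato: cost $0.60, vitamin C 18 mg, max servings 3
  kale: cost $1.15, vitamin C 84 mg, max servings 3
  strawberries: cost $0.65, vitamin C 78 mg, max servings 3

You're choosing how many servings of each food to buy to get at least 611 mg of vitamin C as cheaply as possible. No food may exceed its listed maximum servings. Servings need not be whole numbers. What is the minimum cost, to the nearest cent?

$4.57

Cost per mg of vitamin C: bell pepper $0.0070, strawberries $0.0083, kale $0.0137, sweet potato $0.0333.
Take 3 servings of bell pepper: +387.0 mg vitamin C for $2.70 (total $2.70, still need 224.0 mg).
Take 2.872 servings of strawberries: +224.0 mg vitamin C for $1.87 (total $4.57, still need 0.0 mg).
Filling from the cheapest source first is optimal under one linear minimum: $4.57.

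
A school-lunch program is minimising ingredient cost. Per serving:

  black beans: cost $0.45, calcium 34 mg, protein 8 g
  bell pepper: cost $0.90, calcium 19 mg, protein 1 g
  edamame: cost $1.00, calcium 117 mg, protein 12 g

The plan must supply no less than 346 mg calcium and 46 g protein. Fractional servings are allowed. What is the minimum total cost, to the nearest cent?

$3.33

An LP optimum is at a vertex; with two nutrient constraints at most two foods are used. Check each candidate.
black beans only: max(346/34, 46/8) = 10.18 servings → $4.58.
bell pepper only: max(346/19, 46/1) = 46 servings → $41.40.
edamame only: max(346/117, 46/12) = 3.833 servings → $3.83.
black beans + bell pepper with both tight: 4.475 servings and 10.2 servings → $11.20.
black beans + edamame with both tight: 2.33 servings and 2.28 servings → $3.33.
bell pepper + edamame: the both-tight solution has a negative serving — not a feasible corner.
Cheapest feasible corner: $3.33.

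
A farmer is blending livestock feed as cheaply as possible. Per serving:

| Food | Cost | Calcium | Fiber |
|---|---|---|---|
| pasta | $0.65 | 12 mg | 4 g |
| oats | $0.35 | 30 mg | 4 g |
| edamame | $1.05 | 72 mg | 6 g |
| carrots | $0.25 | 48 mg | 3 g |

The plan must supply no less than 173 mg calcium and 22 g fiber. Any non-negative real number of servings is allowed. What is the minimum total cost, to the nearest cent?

$1.83

Two binding constraints pin down two serving amounts, so the optimal mix uses at most two foods. The candidates are each food alone (scaled to the tighter of calcium/fiber) and each pair with both constraints tight.
pasta only: max(173/12, 22/4) = 14.42 servings → $9.37.
oats only: max(173/30, 22/4) = 5.767 servings → $2.02.
edamame only: max(173/72, 22/6) = 3.667 servings → $3.85.
carrots only: max(173/48, 22/3) = 7.333 servings → $1.83.
pasta + oats with both targets exact would need a negative amount; discard.
pasta + edamame with both tight: 2.528 servings and 1.981 servings → $3.72.
pasta + carrots with both tight: 3.442 servings and 2.744 servings → $2.92.
oats + edamame with both tight: 5.056 servings and 0.2963 servings → $2.08.
oats + carrots with both tight: 5.265 servings and 0.3137 servings → $1.92.
edamame + carrots: the both-tight solution has a negative serving — not a feasible corner.
Cheapest feasible corner: $1.83.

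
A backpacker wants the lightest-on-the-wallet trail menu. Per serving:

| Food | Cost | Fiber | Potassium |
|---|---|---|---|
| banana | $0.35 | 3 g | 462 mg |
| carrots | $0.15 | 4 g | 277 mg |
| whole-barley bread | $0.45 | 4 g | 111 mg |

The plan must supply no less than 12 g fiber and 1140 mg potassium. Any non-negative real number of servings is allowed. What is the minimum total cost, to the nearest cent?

$0.62

A basic optimal solution has at most two foods positive. Try each food alone and each pair with both targets met exactly.
banana only: max(12/3, 1140/462) = 4 servings → $1.40.
carrots only: max(12/4, 1140/277) = 4.116 servings → $0.62.
whole-barley bread only: max(12/4, 1140/111) = 10.27 servings → $4.62.
banana + carrots with both tight: 1.215 servings and 2.088 servings → $0.74.
banana + whole-barley bread with both tight: 2.131 servings and 1.402 servings → $1.38.
carrots + whole-barley bread with both targets exact would need a negative amount; discard.
So the least-cost plan costs $0.62.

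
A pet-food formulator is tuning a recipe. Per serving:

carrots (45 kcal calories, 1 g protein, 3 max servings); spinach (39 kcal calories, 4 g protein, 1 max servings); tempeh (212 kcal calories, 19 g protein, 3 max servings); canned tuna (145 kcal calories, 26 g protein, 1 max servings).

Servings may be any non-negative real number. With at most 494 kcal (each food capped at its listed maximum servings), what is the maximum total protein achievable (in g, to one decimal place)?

57.8 g

Protein per kcal: canned tuna 0.1793, spinach 0.1026, tempeh 0.08962, carrots 0.02222.
Take 1 serving of canned tuna: uses 145 kcal, +26.0 g protein (running total 26.0 g).
Take 1 serving of spinach: uses 39 kcal, +4.0 g protein (running total 30.0 g).
Take 1.462 servings of tempeh: uses 310 kcal, +27.8 g protein (running total 57.8 g).
Filling greedily by protein-per-kcal is optimal for one linear limit, giving 57.8 g.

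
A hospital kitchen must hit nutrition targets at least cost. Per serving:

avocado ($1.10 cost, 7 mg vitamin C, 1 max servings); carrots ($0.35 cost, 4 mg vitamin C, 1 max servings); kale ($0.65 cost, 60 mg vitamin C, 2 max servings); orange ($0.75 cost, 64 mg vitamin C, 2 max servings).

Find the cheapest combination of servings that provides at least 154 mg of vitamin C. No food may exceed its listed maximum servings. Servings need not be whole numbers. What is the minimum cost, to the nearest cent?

Cost per mg of vitamin C: kale $0.0108, orange $0.0117, carrots $0.0875, avocado $0.1571.
Take 2 servings of kale: +120.0 mg vitamin C for $1.30 (total $1.30, still need 34.0 mg).
Take 0.5312 servings of orange: +34.0 mg vitamin C for $0.40 (total $1.70, still need 0.0 mg).
Greedy by cheapest-per-mg is optimal for a single linear constraint, so the minimum cost is $1.70.

$1.70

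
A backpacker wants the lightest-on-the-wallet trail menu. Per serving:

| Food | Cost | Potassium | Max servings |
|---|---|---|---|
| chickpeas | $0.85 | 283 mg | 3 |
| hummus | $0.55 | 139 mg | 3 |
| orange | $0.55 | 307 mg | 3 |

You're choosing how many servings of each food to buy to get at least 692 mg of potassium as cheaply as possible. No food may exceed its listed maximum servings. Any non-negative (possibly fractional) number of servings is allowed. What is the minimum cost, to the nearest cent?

Cost per mg of potassium: orange $0.0018, chickpeas $0.0030, hummus $0.0040.
Take 2.254 servings of orange: +692.0 mg potassium for $1.24 (total $1.24, still need 0.0 mg).
Filling from the cheapest source first is optimal under one linear minimum: $1.24.

$1.24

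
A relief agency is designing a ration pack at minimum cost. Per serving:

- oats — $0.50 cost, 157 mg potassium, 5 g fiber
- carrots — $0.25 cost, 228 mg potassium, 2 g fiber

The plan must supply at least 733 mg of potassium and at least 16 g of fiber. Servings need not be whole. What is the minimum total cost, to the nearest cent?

An LP optimum is at a vertex; with two nutrient constraints at most two foods are used. Check each candidate.
oats only: max(733/157, 16/5) = 4.669 servings → $2.33.
carrots only: max(733/228, 16/2) = 8 servings → $2.00.
oats + carrots with both tight: 2.642 servings and 1.396 servings → $1.67.
So the least-cost plan costs $1.67.

$1.67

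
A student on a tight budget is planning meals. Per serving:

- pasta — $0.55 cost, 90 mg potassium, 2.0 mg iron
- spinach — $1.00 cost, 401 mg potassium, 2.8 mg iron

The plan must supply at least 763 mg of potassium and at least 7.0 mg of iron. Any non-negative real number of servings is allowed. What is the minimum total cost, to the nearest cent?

Check every corner: each single food scaled to meet both minima, and each pair solved so both constraints bind.
pasta only: max(763/90, 7.0/2.0) = 8.478 servings → $4.66.
spinach only: max(763/401, 7.0/2.8) = 2.5 servings → $2.50.
pasta + spinach with both tight: 1.219 servings and 1.629 servings → $2.30.
So the least-cost plan costs $2.30.

$2.30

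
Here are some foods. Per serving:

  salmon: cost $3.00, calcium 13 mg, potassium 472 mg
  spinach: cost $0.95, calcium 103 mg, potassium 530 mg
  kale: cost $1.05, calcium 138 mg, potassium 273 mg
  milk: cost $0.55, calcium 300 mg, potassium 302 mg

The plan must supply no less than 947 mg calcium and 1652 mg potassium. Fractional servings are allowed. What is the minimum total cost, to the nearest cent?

Check every corner: each single food scaled to meet both minima, and each pair solved so both constraints bind.
salmon only: max(947/13, 1652/472) = 72.85 servings → $218.54.
spinach only: max(947/103, 1652/530) = 9.194 servings → $8.73.
kale only: max(947/138, 1652/273) = 6.862 servings → $7.21.
milk only: max(947/300, 1652/302) = 5.47 servings → $3.01.
salmon + spinach: the both-tight solution has a negative serving — not a feasible corner.
salmon + kale: intersection lies outside the first quadrant.
salmon + milk with both tight: 1.522 servings and 3.091 servings → $6.27.
spinach + kale: the both-tight solution has a negative serving — not a feasible corner.
spinach + milk with both tight: 1.639 servings and 2.594 servings → $2.98.
kale + milk with both tight: 5.211 servings and 0.7596 servings → $5.89.
So the least-cost plan costs $2.98.

$2.98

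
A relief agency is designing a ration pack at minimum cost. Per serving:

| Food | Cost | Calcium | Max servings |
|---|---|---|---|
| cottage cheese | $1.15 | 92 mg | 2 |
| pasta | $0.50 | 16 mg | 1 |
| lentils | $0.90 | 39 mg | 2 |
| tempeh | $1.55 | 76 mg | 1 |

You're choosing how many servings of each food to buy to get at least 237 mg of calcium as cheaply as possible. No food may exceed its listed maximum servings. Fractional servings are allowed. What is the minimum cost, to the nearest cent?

$3.38

Cost per mg of calcium: cottage cheese $0.0125, tempeh $0.0204, lentils $0.0231, pasta $0.0312.
Take 2 servings of cottage cheese: +184.0 mg calcium for $2.30 (total $2.30, still need 53.0 mg).
Take 0.6974 servings of tempeh: +53.0 mg calcium for $1.08 (total $3.38, still need 0.0 mg).
Filling from the cheapest source first is optimal under one linear minimum: $3.38.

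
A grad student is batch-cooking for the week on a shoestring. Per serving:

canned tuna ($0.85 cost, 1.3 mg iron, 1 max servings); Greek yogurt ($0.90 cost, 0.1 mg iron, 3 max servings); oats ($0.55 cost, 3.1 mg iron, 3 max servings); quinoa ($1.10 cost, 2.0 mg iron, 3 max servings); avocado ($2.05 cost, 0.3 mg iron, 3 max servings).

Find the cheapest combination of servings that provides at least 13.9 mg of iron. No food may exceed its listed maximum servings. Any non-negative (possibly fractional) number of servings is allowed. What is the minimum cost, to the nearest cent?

$4.18

Cost per mg of iron: oats $0.1774, quinoa $0.5500, canned tuna $0.6538, avocado $6.8333, Greek yogurt $9.0000.
Take 3 servings of oats: +9.3 mg iron for $1.65 (total $1.65, still need 4.6 mg).
Take 2.3 servings of quinoa: +4.6 mg iron for $2.53 (total $4.18, still need 0.0 mg).
Greedy by cheapest-per-mg is optimal for a single linear constraint, so the minimum cost is $4.18.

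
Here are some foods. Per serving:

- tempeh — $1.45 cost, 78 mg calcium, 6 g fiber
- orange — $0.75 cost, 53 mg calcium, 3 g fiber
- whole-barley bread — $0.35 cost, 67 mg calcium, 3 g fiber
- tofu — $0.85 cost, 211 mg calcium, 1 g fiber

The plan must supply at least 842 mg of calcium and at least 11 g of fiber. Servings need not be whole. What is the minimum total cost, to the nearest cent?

$3.60

This is a tiny linear program; its minimum lies at a vertex of the feasible set. List the vertices and price them.
tempeh only: max(842/78, 11/6) = 10.79 servings → $15.65.
orange only: max(842/53, 11/3) = 15.89 servings → $11.92.
whole-barley bread only: max(842/67, 11/3) = 12.57 servings → $4.40.
tofu only: max(842/211, 11/1) = 11 servings → $9.35.
tempeh + orange with both targets exact would need a negative amount; discard.
tempeh + whole-barley bread: the both-tight solution has a negative serving — not a feasible corner.
tempeh + tofu with both tight: 1.245 servings and 3.53 servings → $4.81.
orange + whole-barley bread with both targets exact would need a negative amount; discard.
orange + tofu with both tight: 2.55 servings and 3.35 servings → $4.76.
whole-barley bread + tofu with both tight: 2.613 servings and 3.161 servings → $3.60.
Cheapest feasible corner: $3.60.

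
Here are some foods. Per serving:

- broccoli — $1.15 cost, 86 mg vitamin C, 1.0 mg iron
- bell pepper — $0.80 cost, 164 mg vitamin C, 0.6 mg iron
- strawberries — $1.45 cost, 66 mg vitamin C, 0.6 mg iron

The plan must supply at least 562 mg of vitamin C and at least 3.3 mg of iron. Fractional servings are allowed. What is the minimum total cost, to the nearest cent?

Compare the cost at each extreme point of the feasible region.
broccoli only: max(562/86, 3.3/1.0) = 6.535 servings → $7.52.
bell pepper only: max(562/164, 3.3/0.6) = 5.5 servings → $4.40.
strawberries only: max(562/66, 3.3/0.6) = 8.515 servings → $12.35.
broccoli + bell pepper with both tight: 1.815 servings and 2.475 servings → $4.07.
broccoli + strawberries: intersection lies outside the first quadrant.
bell pepper + strawberries with both tight: 2.031 servings and 3.469 servings → $6.66.
So the least-cost plan costs $4.07.

$4.07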